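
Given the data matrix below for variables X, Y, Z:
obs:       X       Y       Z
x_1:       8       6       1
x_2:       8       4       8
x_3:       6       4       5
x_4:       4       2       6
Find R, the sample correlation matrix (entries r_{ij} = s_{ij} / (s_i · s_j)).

Step 1 — column means:
  mean(X) = (8 + 8 + 6 + 4) / 4 = 26/4 = 6.5
  mean(Y) = (6 + 4 + 4 + 2) / 4 = 16/4 = 4
  mean(Z) = (1 + 8 + 5 + 6) / 4 = 20/4 = 5

Step 2 — sample variances and covariances s[i,j] = (1/(n-1)) · Σ_k (x_{k,i} - mean_i) · (x_{k,j} - mean_j), with n-1 = 3:
  s[X,X] = ((1.5)·(1.5) + (1.5)·(1.5) + (-0.5)·(-0.5) + (-2.5)·(-2.5)) / 3 = 11/3 = 3.6667
  s[X,Y] = ((1.5)·(2) + (1.5)·(0) + (-0.5)·(0) + (-2.5)·(-2)) / 3 = 8/3 = 2.6667
  s[X,Z] = ((1.5)·(-4) + (1.5)·(3) + (-0.5)·(0) + (-2.5)·(1)) / 3 = -4/3 = -1.3333
  s[Y,Y] = ((2)·(2) + (0)·(0) + (0)·(0) + (-2)·(-2)) / 3 = 8/3 = 2.6667
  s[Y,Z] = ((2)·(-4) + (0)·(3) + (0)·(0) + (-2)·(1)) / 3 = -10/3 = -3.3333
  s[Z,Z] = ((-4)·(-4) + (3)·(3) + (0)·(0) + (1)·(1)) / 3 = 26/3 = 8.6667
  Sample standard deviations s_i = √(s[i,i]):
  s(X) = √(3.6667) = 1.9149
  s(Y) = √(2.6667) = 1.633
  s(Z) = √(8.6667) = 2.9439

Step 3 — r_{ij} = s_{ij} / (s_i · s_j):
  r[X,X] = 1 (diagonal).
  r[X,Y] = 2.6667 / (1.9149 · 1.633) = 2.6667 / 3.1269 = 0.8528
  r[X,Z] = -1.3333 / (1.9149 · 2.9439) = -1.3333 / 5.6372 = -0.2365
  r[Y,Y] = 1 (diagonal).
  r[Y,Z] = -3.3333 / (1.633 · 2.9439) = -3.3333 / 4.8074 = -0.6934
  r[Z,Z] = 1 (diagonal).

R is symmetric with unit diagonal. Assembling:

R = [[1, 0.8528, -0.2365],
 [0.8528, 1, -0.6934],
 [-0.2365, -0.6934, 1]]


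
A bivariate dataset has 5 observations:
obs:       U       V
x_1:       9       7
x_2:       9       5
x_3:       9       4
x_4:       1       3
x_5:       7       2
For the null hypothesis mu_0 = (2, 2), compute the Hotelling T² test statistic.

Step 1 — sample mean vector:
  mean(U) = (9 + 9 + 9 + 1 + 7) / 5 = 35/5 = 7
  mean(V) = (7 + 5 + 4 + 3 + 2) / 5 = 21/5 = 4.2
  x̄ = (7, 4.2),  deviation x̄ - mu_0 = (7, 4.2) - (2, 2) = (5, 2.2).

Step 2 — sample covariance matrix, S[i,j] = (1/(n-1)) · Σ_k (x_{k,i} - mean_i) · (x_{k,j} - mean_j), divisor n-1 = 4:
  S[U,U] = ((2)·(2) + (2)·(2) + (2)·(2) + (-6)·(-6) + (0)·(0)) / 4 = 48/4 = 12
  S[U,V] = ((2)·(2.8) + (2)·(0.8) + (2)·(-0.2) + (-6)·(-1.2) + (0)·(-2.2)) / 4 = 14/4 = 3.5
  S[V,V] = ((2.8)·(2.8) + (0.8)·(0.8) + (-0.2)·(-0.2) + (-1.2)·(-1.2) + (-2.2)·(-2.2)) / 4 = 14.8/4 = 3.7
  S = [[12, 3.5],
 [3.5, 3.7]].

Step 3 — invert S. det(S) = 12·3.7 - (3.5)² = 32.15.
  S^{-1} = (1/det) · [[d, -b], [-b, a]] = [[0.1151, -0.1089],
 [-0.1089, 0.3733]].

Step 4 — quadratic form (x̄ - mu_0)^T · S^{-1} · (x̄ - mu_0):
  S^{-1} · (x̄ - mu_0) = (0.3359, 0.2768),
  (x̄ - mu_0)^T · [...] = (5)·(0.3359) + (2.2)·(0.2768) = 2.2886.

Step 5 — scale by n: T² = 5 · 2.2886 = 11.4432.

T² ≈ 11.4432


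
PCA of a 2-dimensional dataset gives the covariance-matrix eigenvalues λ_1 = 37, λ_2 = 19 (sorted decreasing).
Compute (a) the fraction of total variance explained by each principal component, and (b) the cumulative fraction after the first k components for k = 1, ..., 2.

Step 1 — total variance = trace(Sigma) = Σ λ_i = 37 + 19 = 56.

Step 2 — fraction explained by component i = λ_i / Σ λ:
  PC1: 37/56 = 0.6607
  PC2: 19/56 = 0.3393

Step 3 — cumulative fraction after k components = (λ_1 + ... + λ_k) / Σ λ:
  k = 1: 37/56 = 0.6607
  k = 2: (37 + 19)/56 = 56/56 = 1

Summary (fraction, with percent):

explained: PC1 0.6607 (66.07%), PC2 0.3393 (33.93%);  cumulative: 0.6607, 1


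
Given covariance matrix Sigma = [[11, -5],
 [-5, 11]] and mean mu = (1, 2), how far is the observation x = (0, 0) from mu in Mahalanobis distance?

Step 1 — centre the observation: (x - mu) = (-1, -2).

Step 2 — invert Sigma. det(Sigma) = 11·11 - (-5)² = 96.
  Sigma^{-1} = (1/det) · [[d, -b], [-b, a]] = [[0.1146, 0.0521],
 [0.0521, 0.1146]].

Step 3 — form the quadratic (x - mu)^T · Sigma^{-1} · (x - mu):
  Sigma^{-1} · (x - mu) = (-0.2188, -0.2812).
  (x - mu)^T · [Sigma^{-1} · (x - mu)] = (-1)·(-0.2188) + (-2)·(-0.2812) = 0.7812.

Step 4 — take square root: d = √(0.7812) ≈ 0.8839.

d(x, mu) = √(0.7812) ≈ 0.8839


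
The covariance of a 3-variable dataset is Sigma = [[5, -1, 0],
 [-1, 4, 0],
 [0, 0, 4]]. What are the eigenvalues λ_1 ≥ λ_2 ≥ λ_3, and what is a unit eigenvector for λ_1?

Step 1 — characteristic polynomial p(λ) = det(λI - Sigma) = λ³ - tr·λ² + c_1·λ - det, where tr = trace, c_1 = sum of the principal 2×2 minors, det = det(Sigma):
  tr = 5 + 4 + 4 = 13,
  c_1 = (5·4 - (-1)²) + (5·4 - (0)²) + (4·4 - (0)²) = 19 + 20 + 16 = 55,
  det = 5·(4·4 - (0)²) - (-1)·((-1)·4 - (0)·(0)) + (0)·((-1)·(0) - 4·(0)) = 5·(16) - (-1)·(-4) + (0)·(0) = 76.
  So p(λ) = λ³ - 13λ² + 55λ - 76.
Step 2 — look for an integer root (rational root theorem: any rational root is an integer divisor of 76). Testing λ = 4:
  p(4) = 64 - 208 + 220 - 76 = 0  ✓
  Dividing out (λ - 4): p(λ) = (λ - 4)(λ² - 9λ + 19).
Step 3 — remaining eigenvalues from the quadratic λ² - 9λ + 19 = 0:
  Δ = 9² - 4·19 = 81 - 76 = 5,  λ = (9 ± √5)/2 = (9 ± 2.2361)/2 ≈ 5.618 or 3.382.
  Sorted: λ_1 = 5.618,  λ_2 = 4,  λ_3 = 3.382  (check: sum = 13 = tr ✓).

Step 4 — unit eigenvector for λ_1 ≈ 5.618: v spans the null space of (Sigma - λ_1 I), whose rows are
  r_1 = (-0.618, -1, 0),  r_2 = (-1, -1.618, 0),  r_3 = (0, 0, -1.618).
  v is orthogonal to every row, so take v ∝ r_1 × r_3 = ((-1)·(-1.618) - (0)·(0), (0)·(0) - (-0.618)·(-1.618), (-0.618)·(0) - (-1)·(0)) ≈ (1.618, -1, 0).
  Let u = (1.618, -1, 0).
  ||u|| = √((1.618)² + (-1)² + (0)²) = √(3.618) ≈ 1.9021,  v_1 = u/||u|| ≈ (0.8507, -0.5257, 0) (||v_1|| = 1).

λ_1 = 5.618,  λ_2 = 4,  λ_3 = 3.382;  v_1 ≈ (0.8507, -0.5257, 0)


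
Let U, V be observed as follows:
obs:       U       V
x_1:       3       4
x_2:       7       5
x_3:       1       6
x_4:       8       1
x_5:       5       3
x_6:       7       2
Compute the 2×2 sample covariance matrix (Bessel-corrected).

Step 1 — column means:
  mean(U) = (3 + 7 + 1 + 8 + 5 + 7) / 6 = 31/6 = 5.1667
  mean(V) = (4 + 5 + 6 + 1 + 3 + 2) / 6 = 21/6 = 3.5

Step 2 — sample covariance S[i,j] = (1/(n-1)) · Σ_k (x_{k,i} - mean_i) · (x_{k,j} - mean_j), with n-1 = 5.
  S[U,U] = ((-2.1667)·(-2.1667) + (1.8333)·(1.8333) + (-4.1667)·(-4.1667) + (2.8333)·(2.8333) + (-0.1667)·(-0.1667) + (1.8333)·(1.8333)) / 5 = 36.8333/5 = 7.3667
  S[U,V] = ((-2.1667)·(0.5) + (1.8333)·(1.5) + (-4.1667)·(2.5) + (2.8333)·(-2.5) + (-0.1667)·(-0.5) + (1.8333)·(-1.5)) / 5 = -18.5/5 = -3.7
  S[V,V] = ((0.5)·(0.5) + (1.5)·(1.5) + (2.5)·(2.5) + (-2.5)·(-2.5) + (-0.5)·(-0.5) + (-1.5)·(-1.5)) / 5 = 17.5/5 = 3.5

S is symmetric (S[j,i] = S[i,j]). Assembling:

S = [[7.3667, -3.7],
 [-3.7, 3.5]]


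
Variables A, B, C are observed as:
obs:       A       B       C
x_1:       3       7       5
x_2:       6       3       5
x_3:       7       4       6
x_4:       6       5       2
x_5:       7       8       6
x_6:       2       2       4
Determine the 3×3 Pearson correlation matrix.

Step 1 — column means:
  mean(A) = (3 + 6 + 7 + 6 + 7 + 2) / 6 = 31/6 = 5.1667
  mean(B) = (7 + 3 + 4 + 5 + 8 + 2) / 6 = 29/6 = 4.8333
  mean(C) = (5 + 5 + 6 + 2 + 6 + 4) / 6 = 28/6 = 4.6667

Step 2 — sample variances and covariances s[i,j] = (1/(n-1)) · Σ_k (x_{k,i} - mean_i) · (x_{k,j} - mean_j), with n-1 = 5:
  s[A,A] = ((-2.1667)·(-2.1667) + (0.8333)·(0.8333) + (1.8333)·(1.8333) + (0.8333)·(0.8333) + (1.8333)·(1.8333) + (-3.1667)·(-3.1667)) / 5 = 22.8333/5 = 4.5667
  s[A,B] = ((-2.1667)·(2.1667) + (0.8333)·(-1.8333) + (1.8333)·(-0.8333) + (0.8333)·(0.1667) + (1.8333)·(3.1667) + (-3.1667)·(-2.8333)) / 5 = 7.1667/5 = 1.4333
  s[A,C] = ((-2.1667)·(0.3333) + (0.8333)·(0.3333) + (1.8333)·(1.3333) + (0.8333)·(-2.6667) + (1.8333)·(1.3333) + (-3.1667)·(-0.6667)) / 5 = 4.3333/5 = 0.8667
  s[B,B] = ((2.1667)·(2.1667) + (-1.8333)·(-1.8333) + (-0.8333)·(-0.8333) + (0.1667)·(0.1667) + (3.1667)·(3.1667) + (-2.8333)·(-2.8333)) / 5 = 26.8333/5 = 5.3667
  s[B,C] = ((2.1667)·(0.3333) + (-1.8333)·(0.3333) + (-0.8333)·(1.3333) + (0.1667)·(-2.6667) + (3.1667)·(1.3333) + (-2.8333)·(-0.6667)) / 5 = 4.6667/5 = 0.9333
  s[C,C] = ((0.3333)·(0.3333) + (0.3333)·(0.3333) + (1.3333)·(1.3333) + (-2.6667)·(-2.6667) + (1.3333)·(1.3333) + (-0.6667)·(-0.6667)) / 5 = 11.3333/5 = 2.2667
  Sample standard deviations s_i = √(s[i,i]):
  s(A) = √(4.5667) = 2.137
  s(B) = √(5.3667) = 2.3166
  s(C) = √(2.2667) = 1.5055

Step 3 — r_{ij} = s_{ij} / (s_i · s_j):
  r[A,A] = 1 (diagonal).
  r[A,B] = 1.4333 / (2.137 · 2.3166) = 1.4333 / 4.9505 = 0.2895
  r[A,C] = 0.8667 / (2.137 · 1.5055) = 0.8667 / 3.2173 = 0.2694
  r[B,B] = 1 (diagonal).
  r[B,C] = 0.9333 / (2.3166 · 1.5055) = 0.9333 / 3.4878 = 0.2676
  r[C,C] = 1 (diagonal).

R is symmetric with unit diagonal. Assembling:

R = [[1, 0.2895, 0.2694],
 [0.2895, 1, 0.2676],
 [0.2694, 0.2676, 1]]


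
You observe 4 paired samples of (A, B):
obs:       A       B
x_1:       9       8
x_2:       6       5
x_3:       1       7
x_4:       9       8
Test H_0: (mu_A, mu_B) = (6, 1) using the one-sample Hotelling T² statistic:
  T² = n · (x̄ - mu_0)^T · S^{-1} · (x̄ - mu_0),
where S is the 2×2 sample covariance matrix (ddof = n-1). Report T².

Step 1 — sample mean vector:
  mean(A) = (9 + 6 + 1 + 9) / 4 = 25/4 = 6.25
  mean(B) = (8 + 5 + 7 + 8) / 4 = 28/4 = 7
  x̄ = (6.25, 7),  deviation x̄ - mu_0 = (6.25, 7) - (6, 1) = (0.25, 6).

Step 2 — sample covariance matrix, S[i,j] = (1/(n-1)) · Σ_k (x_{k,i} - mean_i) · (x_{k,j} - mean_j), divisor n-1 = 3:
  S[A,A] = ((2.75)·(2.75) + (-0.25)·(-0.25) + (-5.25)·(-5.25) + (2.75)·(2.75)) / 3 = 42.75/3 = 14.25
  S[A,B] = ((2.75)·(1) + (-0.25)·(-2) + (-5.25)·(0) + (2.75)·(1)) / 3 = 6/3 = 2
  S[B,B] = ((1)·(1) + (-2)·(-2) + (0)·(0) + (1)·(1)) / 3 = 6/3 = 2
  S = [[14.25, 2],
 [2, 2]].

Step 3 — invert S. det(S) = 14.25·2 - (2)² = 24.5.
  S^{-1} = (1/det) · [[d, -b], [-b, a]] = [[0.0816, -0.0816],
 [-0.0816, 0.5816]].

Step 4 — quadratic form (x̄ - mu_0)^T · S^{-1} · (x̄ - mu_0):
  S^{-1} · (x̄ - mu_0) = (-0.4694, 3.4694),
  (x̄ - mu_0)^T · [...] = (0.25)·(-0.4694) + (6)·(3.4694) = 20.699.

Step 5 — scale by n: T² = 4 · 20.699 = 82.7959.

T² ≈ 82.7959


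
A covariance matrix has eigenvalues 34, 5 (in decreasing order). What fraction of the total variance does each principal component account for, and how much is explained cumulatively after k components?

Step 1 — total variance = trace(Sigma) = Σ λ_i = 34 + 5 = 39.

Step 2 — fraction explained by component i = λ_i / Σ λ:
  PC1: 34/39 = 0.8718
  PC2: 5/39 = 0.1282

Step 3 — cumulative fraction after k components = (λ_1 + ... + λ_k) / Σ λ:
  k = 1: 34/39 = 0.8718
  k = 2: (34 + 5)/39 = 39/39 = 1

Summary (fraction, with percent):

explained: PC1 0.8718 (87.18%), PC2 0.1282 (12.82%);  cumulative: 0.8718, 1


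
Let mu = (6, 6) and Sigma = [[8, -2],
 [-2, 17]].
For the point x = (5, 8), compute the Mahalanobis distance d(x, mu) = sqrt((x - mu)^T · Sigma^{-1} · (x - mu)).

Step 1 — centre the observation: (x - mu) = (-1, 2).

Step 2 — invert Sigma. det(Sigma) = 8·17 - (-2)² = 132.
  Sigma^{-1} = (1/det) · [[d, -b], [-b, a]] = [[0.1288, 0.0152],
 [0.0152, 0.0606]].

Step 3 — form the quadratic (x - mu)^T · Sigma^{-1} · (x - mu):
  Sigma^{-1} · (x - mu) = (-0.0985, 0.1061).
  (x - mu)^T · [Sigma^{-1} · (x - mu)] = (-1)·(-0.0985) + (2)·(0.1061) = 0.3106.

Step 4 — take square root: d = √(0.3106) ≈ 0.5573.

d(x, mu) = √(0.3106) ≈ 0.5573


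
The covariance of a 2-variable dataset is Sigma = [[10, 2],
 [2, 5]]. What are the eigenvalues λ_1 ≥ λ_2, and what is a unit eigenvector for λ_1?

Step 1 — characteristic polynomial of 2×2 Sigma:
  det(Sigma - λI) = λ² - trace · λ + det = 0.
  trace = 10 + 5 = 15, det = 10·5 - (2)² = 46.
Step 2 — discriminant:
  Δ = trace² - 4·det = 225 - 184 = 41.
Step 3 — eigenvalues:
  λ = (trace ± √Δ)/2 = (15 ± 6.4031)/2,
  λ_1 = 10.7016,  λ_2 = 4.2984.

Step 4 — unit eigenvector for λ_1: solve (Sigma - λ_1 I)v = 0. First row:
  (10 - 10.7016)·v_x + (2)·v_y = 0, i.e. (-0.7016)·v_x + (2)·v_y = 0,
  so v ∝ (b, λ_1 - a) = (2, 0.7016) = u.
  ||u|| = √((2)² + (0.7016)²) = √(4.4922) ≈ 2.1195,
  v_1 = u/||u|| ≈ (0.9436, 0.331) (||v_1|| = 1).

λ_1 = 10.7016,  λ_2 = 4.2984;  v_1 ≈ (0.9436, 0.331)


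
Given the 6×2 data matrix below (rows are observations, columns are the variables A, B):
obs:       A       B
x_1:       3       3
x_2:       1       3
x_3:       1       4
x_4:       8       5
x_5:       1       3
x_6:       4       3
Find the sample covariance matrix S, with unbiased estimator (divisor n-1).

Step 1 — column means:
  mean(A) = (3 + 1 + 1 + 8 + 1 + 4) / 6 = 18/6 = 3
  mean(B) = (3 + 3 + 4 + 5 + 3 + 3) / 6 = 21/6 = 3.5

Step 2 — sample covariance S[i,j] = (1/(n-1)) · Σ_k (x_{k,i} - mean_i) · (x_{k,j} - mean_j), with n-1 = 5.
  S[A,A] = ((0)·(0) + (-2)·(-2) + (-2)·(-2) + (5)·(5) + (-2)·(-2) + (1)·(1)) / 5 = 38/5 = 7.6
  S[A,B] = ((0)·(-0.5) + (-2)·(-0.5) + (-2)·(0.5) + (5)·(1.5) + (-2)·(-0.5) + (1)·(-0.5)) / 5 = 8/5 = 1.6
  S[B,B] = ((-0.5)·(-0.5) + (-0.5)·(-0.5) + (0.5)·(0.5) + (1.5)·(1.5) + (-0.5)·(-0.5) + (-0.5)·(-0.5)) / 5 = 3.5/5 = 0.7

S is symmetric (S[j,i] = S[i,j]). Assembling:

S = [[7.6, 1.6],
 [1.6, 0.7]]


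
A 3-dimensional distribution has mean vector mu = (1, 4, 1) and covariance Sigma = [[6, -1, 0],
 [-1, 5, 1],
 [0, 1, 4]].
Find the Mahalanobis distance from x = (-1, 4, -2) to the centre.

Step 1 — centre the observation: (x - mu) = (-2, 0, -3).

Step 2 — invert Sigma (cofactor / det for 3×3, or solve directly):
  Sigma^{-1} = [[0.1727, 0.0364, -0.0091],
 [0.0364, 0.2182, -0.0545],
 [-0.0091, -0.0545, 0.2636]].

Step 3 — form the quadratic (x - mu)^T · Sigma^{-1} · (x - mu):
  Sigma^{-1} · (x - mu) = (-0.3182, 0.0909, -0.7727).
  (x - mu)^T · [Sigma^{-1} · (x - mu)] = (-2)·(-0.3182) + (0)·(0.0909) + (-3)·(-0.7727) = 2.9545.

Step 4 — take square root: d = √(2.9545) ≈ 1.7189.

d(x, mu) = √(2.9545) ≈ 1.7189


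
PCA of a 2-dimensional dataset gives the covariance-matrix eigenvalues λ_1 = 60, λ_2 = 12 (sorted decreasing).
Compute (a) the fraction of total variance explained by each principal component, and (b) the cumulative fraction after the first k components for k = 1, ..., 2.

Step 1 — total variance = trace(Sigma) = Σ λ_i = 60 + 12 = 72.

Step 2 — fraction explained by component i = λ_i / Σ λ:
  PC1: 60/72 = 0.8333
  PC2: 12/72 = 0.1667

Step 3 — cumulative fraction after k components = (λ_1 + ... + λ_k) / Σ λ:
  k = 1: 60/72 = 0.8333
  k = 2: (60 + 12)/72 = 72/72 = 1

Summary (fraction, with percent):

explained: PC1 0.8333 (83.33%), PC2 0.1667 (16.67%);  cumulative: 0.8333, 1


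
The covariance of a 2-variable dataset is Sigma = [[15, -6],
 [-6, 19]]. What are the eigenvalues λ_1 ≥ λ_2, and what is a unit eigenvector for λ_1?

Step 1 — characteristic polynomial of 2×2 Sigma:
  det(Sigma - λI) = λ² - trace · λ + det = 0.
  trace = 15 + 19 = 34, det = 15·19 - (-6)² = 249.
Step 2 — discriminant:
  Δ = trace² - 4·det = 1156 - 996 = 160.
Step 3 — eigenvalues:
  λ = (trace ± √Δ)/2 = (34 ± 12.6491)/2,
  λ_1 = 23.3246,  λ_2 = 10.6754.

Step 4 — unit eigenvector for λ_1: solve (Sigma - λ_1 I)v = 0. First row:
  (15 - 23.3246)·v_x + (-6)·v_y = 0, i.e. (-8.3246)·v_x + (-6)·v_y = 0,
  so v ∝ (b, λ_1 - a) = (-6, 8.3246); multiply by -1 so the first entry is positive: u = (6, -8.3246).
  ||u|| = √((6)² + (-8.3246)²) = √(105.2982) ≈ 10.2615,
  v_1 = u/||u|| ≈ (0.5847, -0.8112) (||v_1|| = 1).

λ_1 = 23.3246,  λ_2 = 10.6754;  v_1 ≈ (0.5847, -0.8112)


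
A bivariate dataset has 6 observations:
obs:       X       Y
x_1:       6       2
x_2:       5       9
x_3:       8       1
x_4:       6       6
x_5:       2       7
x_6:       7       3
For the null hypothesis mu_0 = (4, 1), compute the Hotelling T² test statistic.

Step 1 — sample mean vector:
  mean(X) = (6 + 5 + 8 + 6 + 2 + 7) / 6 = 34/6 = 5.6667
  mean(Y) = (2 + 9 + 1 + 6 + 7 + 3) / 6 = 28/6 = 4.6667
  x̄ = (5.6667, 4.6667),  deviation x̄ - mu_0 = (5.6667, 4.6667) - (4, 1) = (1.6667, 3.6667).

Step 2 — sample covariance matrix, S[i,j] = (1/(n-1)) · Σ_k (x_{k,i} - mean_i) · (x_{k,j} - mean_j), divisor n-1 = 5:
  S[X,X] = ((0.3333)·(0.3333) + (-0.6667)·(-0.6667) + (2.3333)·(2.3333) + (0.3333)·(0.3333) + (-3.6667)·(-3.6667) + (1.3333)·(1.3333)) / 5 = 21.3333/5 = 4.2667
  S[X,Y] = ((0.3333)·(-2.6667) + (-0.6667)·(4.3333) + (2.3333)·(-3.6667) + (0.3333)·(1.3333) + (-3.6667)·(2.3333) + (1.3333)·(-1.6667)) / 5 = -22.6667/5 = -4.5333
  S[Y,Y] = ((-2.6667)·(-2.6667) + (4.3333)·(4.3333) + (-3.6667)·(-3.6667) + (1.3333)·(1.3333) + (2.3333)·(2.3333) + (-1.6667)·(-1.6667)) / 5 = 49.3333/5 = 9.8667
  S = [[4.2667, -4.5333],
 [-4.5333, 9.8667]].

Step 3 — invert S. det(S) = 4.2667·9.8667 - (-4.5333)² = 21.5467.
  S^{-1} = (1/det) · [[d, -b], [-b, a]] = [[0.4579, 0.2104],
 [0.2104, 0.198]].

Step 4 — quadratic form (x̄ - mu_0)^T · S^{-1} · (x̄ - mu_0):
  S^{-1} · (x̄ - mu_0) = (1.5347, 1.0767),
  (x̄ - mu_0)^T · [...] = (1.6667)·(1.5347) + (3.6667)·(1.0767) = 6.5058.

Step 5 — scale by n: T² = 6 · 6.5058 = 39.0347.

T² ≈ 39.0347


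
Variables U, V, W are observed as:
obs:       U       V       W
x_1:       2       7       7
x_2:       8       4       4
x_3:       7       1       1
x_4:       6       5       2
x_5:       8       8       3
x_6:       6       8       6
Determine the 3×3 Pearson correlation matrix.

Step 1 — column means:
  mean(U) = (2 + 8 + 7 + 6 + 8 + 6) / 6 = 37/6 = 6.1667
  mean(V) = (7 + 4 + 1 + 5 + 8 + 8) / 6 = 33/6 = 5.5
  mean(W) = (7 + 4 + 1 + 2 + 3 + 6) / 6 = 23/6 = 3.8333

Step 2 — sample variances and covariances s[i,j] = (1/(n-1)) · Σ_k (x_{k,i} - mean_i) · (x_{k,j} - mean_j), with n-1 = 5:
  s[U,U] = ((-4.1667)·(-4.1667) + (1.8333)·(1.8333) + (0.8333)·(0.8333) + (-0.1667)·(-0.1667) + (1.8333)·(1.8333) + (-0.1667)·(-0.1667)) / 5 = 24.8333/5 = 4.9667
  s[U,V] = ((-4.1667)·(1.5) + (1.8333)·(-1.5) + (0.8333)·(-4.5) + (-0.1667)·(-0.5) + (1.8333)·(2.5) + (-0.1667)·(2.5)) / 5 = -8.5/5 = -1.7
  s[U,W] = ((-4.1667)·(3.1667) + (1.8333)·(0.1667) + (0.8333)·(-2.8333) + (-0.1667)·(-1.8333) + (1.8333)·(-0.8333) + (-0.1667)·(2.1667)) / 5 = -16.8333/5 = -3.3667
  s[V,V] = ((1.5)·(1.5) + (-1.5)·(-1.5) + (-4.5)·(-4.5) + (-0.5)·(-0.5) + (2.5)·(2.5) + (2.5)·(2.5)) / 5 = 37.5/5 = 7.5
  s[V,W] = ((1.5)·(3.1667) + (-1.5)·(0.1667) + (-4.5)·(-2.8333) + (-0.5)·(-1.8333) + (2.5)·(-0.8333) + (2.5)·(2.1667)) / 5 = 21.5/5 = 4.3
  s[W,W] = ((3.1667)·(3.1667) + (0.1667)·(0.1667) + (-2.8333)·(-2.8333) + (-1.8333)·(-1.8333) + (-0.8333)·(-0.8333) + (2.1667)·(2.1667)) / 5 = 26.8333/5 = 5.3667
  Sample standard deviations s_i = √(s[i,i]):
  s(U) = √(4.9667) = 2.2286
  s(V) = √(7.5) = 2.7386
  s(W) = √(5.3667) = 2.3166

Step 3 — r_{ij} = s_{ij} / (s_i · s_j):
  r[U,U] = 1 (diagonal).
  r[U,V] = -1.7 / (2.2286 · 2.7386) = -1.7 / 6.1033 = -0.2785
  r[U,W] = -3.3667 / (2.2286 · 2.3166) = -3.3667 / 5.1628 = -0.6521
  r[V,V] = 1 (diagonal).
  r[V,W] = 4.3 / (2.7386 · 2.3166) = 4.3 / 6.3443 = 0.6778
  r[W,W] = 1 (diagonal).

R is symmetric with unit diagonal. Assembling:

R = [[1, -0.2785, -0.6521],
 [-0.2785, 1, 0.6778],
 [-0.6521, 0.6778, 1]]


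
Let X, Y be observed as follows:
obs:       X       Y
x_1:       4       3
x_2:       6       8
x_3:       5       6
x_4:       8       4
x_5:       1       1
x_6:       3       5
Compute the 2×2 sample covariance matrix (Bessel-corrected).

Step 1 — column means:
  mean(X) = (4 + 6 + 5 + 8 + 1 + 3) / 6 = 27/6 = 4.5
  mean(Y) = (3 + 8 + 6 + 4 + 1 + 5) / 6 = 27/6 = 4.5

Step 2 — sample covariance S[i,j] = (1/(n-1)) · Σ_k (x_{k,i} - mean_i) · (x_{k,j} - mean_j), with n-1 = 5.
  S[X,X] = ((-0.5)·(-0.5) + (1.5)·(1.5) + (0.5)·(0.5) + (3.5)·(3.5) + (-3.5)·(-3.5) + (-1.5)·(-1.5)) / 5 = 29.5/5 = 5.9
  S[X,Y] = ((-0.5)·(-1.5) + (1.5)·(3.5) + (0.5)·(1.5) + (3.5)·(-0.5) + (-3.5)·(-3.5) + (-1.5)·(0.5)) / 5 = 16.5/5 = 3.3
  S[Y,Y] = ((-1.5)·(-1.5) + (3.5)·(3.5) + (1.5)·(1.5) + (-0.5)·(-0.5) + (-3.5)·(-3.5) + (0.5)·(0.5)) / 5 = 29.5/5 = 5.9

S is symmetric (S[j,i] = S[i,j]). Assembling:

S = [[5.9, 3.3],
 [3.3, 5.9]]


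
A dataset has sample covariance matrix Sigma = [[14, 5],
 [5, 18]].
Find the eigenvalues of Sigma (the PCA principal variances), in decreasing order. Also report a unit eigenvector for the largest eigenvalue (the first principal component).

Step 1 — characteristic polynomial of 2×2 Sigma:
  det(Sigma - λI) = λ² - trace · λ + det = 0.
  trace = 14 + 18 = 32, det = 14·18 - (5)² = 227.
Step 2 — discriminant:
  Δ = trace² - 4·det = 1024 - 908 = 116.
Step 3 — eigenvalues:
  λ = (trace ± √Δ)/2 = (32 ± 10.7703)/2,
  λ_1 = 21.3852,  λ_2 = 10.6148.

Step 4 — unit eigenvector for λ_1: solve (Sigma - λ_1 I)v = 0. First row:
  (14 - 21.3852)·v_x + (5)·v_y = 0, i.e. (-7.3852)·v_x + (5)·v_y = 0,
  so v ∝ (b, λ_1 - a) = (5, 7.3852) = u.
  ||u|| = √((5)² + (7.3852)²) = √(79.5407) ≈ 8.9186,
  v_1 = u/||u|| ≈ (0.5606, 0.8281) (||v_1|| = 1).

λ_1 = 21.3852,  λ_2 = 10.6148;  v_1 ≈ (0.5606, 0.8281)


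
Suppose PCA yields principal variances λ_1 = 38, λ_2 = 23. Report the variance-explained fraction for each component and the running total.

Step 1 — total variance = trace(Sigma) = Σ λ_i = 38 + 23 = 61.

Step 2 — fraction explained by component i = λ_i / Σ λ:
  PC1: 38/61 = 0.623
  PC2: 23/61 = 0.377

Step 3 — cumulative fraction after k components = (λ_1 + ... + λ_k) / Σ λ:
  k = 1: 38/61 = 0.623
  k = 2: (38 + 23)/61 = 61/61 = 1

Summary (fraction, with percent):

explained: PC1 0.623 (62.3%), PC2 0.377 (37.7%);  cumulative: 0.623, 1


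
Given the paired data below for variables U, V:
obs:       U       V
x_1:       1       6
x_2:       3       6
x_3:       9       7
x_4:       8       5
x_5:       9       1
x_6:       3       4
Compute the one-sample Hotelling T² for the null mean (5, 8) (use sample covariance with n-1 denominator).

Step 1 — sample mean vector:
  mean(U) = (1 + 3 + 9 + 8 + 9 + 3) / 6 = 33/6 = 5.5
  mean(V) = (6 + 6 + 7 + 5 + 1 + 4) / 6 = 29/6 = 4.8333
  x̄ = (5.5, 4.8333),  deviation x̄ - mu_0 = (5.5, 4.8333) - (5, 8) = (0.5, -3.1667).

Step 2 — sample covariance matrix, S[i,j] = (1/(n-1)) · Σ_k (x_{k,i} - mean_i) · (x_{k,j} - mean_j), divisor n-1 = 5:
  S[U,U] = ((-4.5)·(-4.5) + (-2.5)·(-2.5) + (3.5)·(3.5) + (2.5)·(2.5) + (3.5)·(3.5) + (-2.5)·(-2.5)) / 5 = 63.5/5 = 12.7
  S[U,V] = ((-4.5)·(1.1667) + (-2.5)·(1.1667) + (3.5)·(2.1667) + (2.5)·(0.1667) + (3.5)·(-3.8333) + (-2.5)·(-0.8333)) / 5 = -11.5/5 = -2.3
  S[V,V] = ((1.1667)·(1.1667) + (1.1667)·(1.1667) + (2.1667)·(2.1667) + (0.1667)·(0.1667) + (-3.8333)·(-3.8333) + (-0.8333)·(-0.8333)) / 5 = 22.8333/5 = 4.5667
  S = [[12.7, -2.3],
 [-2.3, 4.5667]].

Step 3 — invert S. det(S) = 12.7·4.5667 - (-2.3)² = 52.7067.
  S^{-1} = (1/det) · [[d, -b], [-b, a]] = [[0.0866, 0.0436],
 [0.0436, 0.241]].

Step 4 — quadratic form (x̄ - mu_0)^T · S^{-1} · (x̄ - mu_0):
  S^{-1} · (x̄ - mu_0) = (-0.0949, -0.7412),
  (x̄ - mu_0)^T · [...] = (0.5)·(-0.0949) + (-3.1667)·(-0.7412) = 2.2997.

Step 5 — scale by n: T² = 6 · 2.2997 = 13.7984.

T² ≈ 13.7984


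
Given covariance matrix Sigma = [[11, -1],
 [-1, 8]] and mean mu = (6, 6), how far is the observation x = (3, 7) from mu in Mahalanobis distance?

Step 1 — centre the observation: (x - mu) = (-3, 1).

Step 2 — invert Sigma. det(Sigma) = 11·8 - (-1)² = 87.
  Sigma^{-1} = (1/det) · [[d, -b], [-b, a]] = [[0.092, 0.0115],
 [0.0115, 0.1264]].

Step 3 — form the quadratic (x - mu)^T · Sigma^{-1} · (x - mu):
  Sigma^{-1} · (x - mu) = (-0.2644, 0.092).
  (x - mu)^T · [Sigma^{-1} · (x - mu)] = (-3)·(-0.2644) + (1)·(0.092) = 0.8851.

Step 4 — take square root: d = √(0.8851) ≈ 0.9408.

d(x, mu) = √(0.8851) ≈ 0.9408


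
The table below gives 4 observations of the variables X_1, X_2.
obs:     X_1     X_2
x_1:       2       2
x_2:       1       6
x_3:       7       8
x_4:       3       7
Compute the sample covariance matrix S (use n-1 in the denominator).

Step 1 — column means:
  mean(X_1) = (2 + 1 + 7 + 3) / 4 = 13/4 = 3.25
  mean(X_2) = (2 + 6 + 8 + 7) / 4 = 23/4 = 5.75

Step 2 — sample covariance S[i,j] = (1/(n-1)) · Σ_k (x_{k,i} - mean_i) · (x_{k,j} - mean_j), with n-1 = 3.
  S[X_1,X_1] = ((-1.25)·(-1.25) + (-2.25)·(-2.25) + (3.75)·(3.75) + (-0.25)·(-0.25)) / 3 = 20.75/3 = 6.9167
  S[X_1,X_2] = ((-1.25)·(-3.75) + (-2.25)·(0.25) + (3.75)·(2.25) + (-0.25)·(1.25)) / 3 = 12.25/3 = 4.0833
  S[X_2,X_2] = ((-3.75)·(-3.75) + (0.25)·(0.25) + (2.25)·(2.25) + (1.25)·(1.25)) / 3 = 20.75/3 = 6.9167

S is symmetric (S[j,i] = S[i,j]). Assembling:

S = [[6.9167, 4.0833],
 [4.0833, 6.9167]]


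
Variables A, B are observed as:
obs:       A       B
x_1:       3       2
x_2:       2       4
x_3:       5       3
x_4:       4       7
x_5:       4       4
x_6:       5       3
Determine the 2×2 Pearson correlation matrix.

Step 1 — column means:
  mean(A) = (3 + 2 + 5 + 4 + 4 + 5) / 6 = 23/6 = 3.8333
  mean(B) = (2 + 4 + 3 + 7 + 4 + 3) / 6 = 23/6 = 3.8333

Step 2 — sample variances and covariances s[i,j] = (1/(n-1)) · Σ_k (x_{k,i} - mean_i) · (x_{k,j} - mean_j), with n-1 = 5:
  s[A,A] = ((-0.8333)·(-0.8333) + (-1.8333)·(-1.8333) + (1.1667)·(1.1667) + (0.1667)·(0.1667) + (0.1667)·(0.1667) + (1.1667)·(1.1667)) / 5 = 6.8333/5 = 1.3667
  s[A,B] = ((-0.8333)·(-1.8333) + (-1.8333)·(0.1667) + (1.1667)·(-0.8333) + (0.1667)·(3.1667) + (0.1667)·(0.1667) + (1.1667)·(-0.8333)) / 5 = -0.1667/5 = -0.0333
  s[B,B] = ((-1.8333)·(-1.8333) + (0.1667)·(0.1667) + (-0.8333)·(-0.8333) + (3.1667)·(3.1667) + (0.1667)·(0.1667) + (-0.8333)·(-0.8333)) / 5 = 14.8333/5 = 2.9667
  Sample standard deviations s_i = √(s[i,i]):
  s(A) = √(1.3667) = 1.169
  s(B) = √(2.9667) = 1.7224

Step 3 — r_{ij} = s_{ij} / (s_i · s_j):
  r[A,A] = 1 (diagonal).
  r[A,B] = -0.0333 / (1.169 · 1.7224) = -0.0333 / 2.0136 = -0.0166
  r[B,B] = 1 (diagonal).

R is symmetric with unit diagonal. Assembling:

R = [[1, -0.0166],
 [-0.0166, 1]]


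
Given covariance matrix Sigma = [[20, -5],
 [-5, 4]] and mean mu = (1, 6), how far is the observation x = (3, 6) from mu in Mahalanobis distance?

Step 1 — centre the observation: (x - mu) = (2, 0).

Step 2 — invert Sigma. det(Sigma) = 20·4 - (-5)² = 55.
  Sigma^{-1} = (1/det) · [[d, -b], [-b, a]] = [[0.0727, 0.0909],
 [0.0909, 0.3636]].

Step 3 — form the quadratic (x - mu)^T · Sigma^{-1} · (x - mu):
  Sigma^{-1} · (x - mu) = (0.1455, 0.1818).
  (x - mu)^T · [Sigma^{-1} · (x - mu)] = (2)·(0.1455) + (0)·(0.1818) = 0.2909.

Step 4 — take square root: d = √(0.2909) ≈ 0.5394.

d(x, mu) = √(0.2909) ≈ 0.5394


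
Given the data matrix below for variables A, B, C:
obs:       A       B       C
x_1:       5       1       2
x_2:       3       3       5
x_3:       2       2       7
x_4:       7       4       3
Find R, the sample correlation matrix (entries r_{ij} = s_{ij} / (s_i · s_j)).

Step 1 — column means:
  mean(A) = (5 + 3 + 2 + 7) / 4 = 17/4 = 4.25
  mean(B) = (1 + 3 + 2 + 4) / 4 = 10/4 = 2.5
  mean(C) = (2 + 5 + 7 + 3) / 4 = 17/4 = 4.25

Step 2 — sample variances and covariances s[i,j] = (1/(n-1)) · Σ_k (x_{k,i} - mean_i) · (x_{k,j} - mean_j), with n-1 = 3:
  s[A,A] = ((0.75)·(0.75) + (-1.25)·(-1.25) + (-2.25)·(-2.25) + (2.75)·(2.75)) / 3 = 14.75/3 = 4.9167
  s[A,B] = ((0.75)·(-1.5) + (-1.25)·(0.5) + (-2.25)·(-0.5) + (2.75)·(1.5)) / 3 = 3.5/3 = 1.1667
  s[A,C] = ((0.75)·(-2.25) + (-1.25)·(0.75) + (-2.25)·(2.75) + (2.75)·(-1.25)) / 3 = -12.25/3 = -4.0833
  s[B,B] = ((-1.5)·(-1.5) + (0.5)·(0.5) + (-0.5)·(-0.5) + (1.5)·(1.5)) / 3 = 5/3 = 1.6667
  s[B,C] = ((-1.5)·(-2.25) + (0.5)·(0.75) + (-0.5)·(2.75) + (1.5)·(-1.25)) / 3 = 0.5/3 = 0.1667
  s[C,C] = ((-2.25)·(-2.25) + (0.75)·(0.75) + (2.75)·(2.75) + (-1.25)·(-1.25)) / 3 = 14.75/3 = 4.9167
  Sample standard deviations s_i = √(s[i,i]):
  s(A) = √(4.9167) = 2.2174
  s(B) = √(1.6667) = 1.291
  s(C) = √(4.9167) = 2.2174

Step 3 — r_{ij} = s_{ij} / (s_i · s_j):
  r[A,A] = 1 (diagonal).
  r[A,B] = 1.1667 / (2.2174 · 1.291) = 1.1667 / 2.8626 = 0.4076
  r[A,C] = -4.0833 / (2.2174 · 2.2174) = -4.0833 / 4.9167 = -0.8305
  r[B,B] = 1 (diagonal).
  r[B,C] = 0.1667 / (1.291 · 2.2174) = 0.1667 / 2.8626 = 0.0582
  r[C,C] = 1 (diagonal).

R is symmetric with unit diagonal. Assembling:

R = [[1, 0.4076, -0.8305],
 [0.4076, 1, 0.0582],
 [-0.8305, 0.0582, 1]]


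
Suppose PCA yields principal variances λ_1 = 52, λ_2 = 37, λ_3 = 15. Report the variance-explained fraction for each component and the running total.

Step 1 — total variance = trace(Sigma) = Σ λ_i = 52 + 37 + 15 = 104.

Step 2 — fraction explained by component i = λ_i / Σ λ:
  PC1: 52/104 = 0.5
  PC2: 37/104 = 0.3558
  PC3: 15/104 = 0.1442

Step 3 — cumulative fraction after k components = (λ_1 + ... + λ_k) / Σ λ:
  k = 1: 52/104 = 0.5
  k = 2: (52 + 37)/104 = 89/104 = 0.8558
  k = 3: (52 + 37 + 15)/104 = 104/104 = 1

Summary (fraction, with percent):

explained: PC1 0.5 (50%), PC2 0.3558 (35.58%), PC3 0.1442 (14.42%);  cumulative: 0.5, 0.8558, 1


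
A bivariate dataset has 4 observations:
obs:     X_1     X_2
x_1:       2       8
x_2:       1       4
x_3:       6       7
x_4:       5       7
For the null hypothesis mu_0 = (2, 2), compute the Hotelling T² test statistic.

Step 1 — sample mean vector:
  mean(X_1) = (2 + 1 + 6 + 5) / 4 = 14/4 = 3.5
  mean(X_2) = (8 + 4 + 7 + 7) / 4 = 26/4 = 6.5
  x̄ = (3.5, 6.5),  deviation x̄ - mu_0 = (3.5, 6.5) - (2, 2) = (1.5, 4.5).

Step 2 — sample covariance matrix, S[i,j] = (1/(n-1)) · Σ_k (x_{k,i} - mean_i) · (x_{k,j} - mean_j), divisor n-1 = 3:
  S[X_1,X_1] = ((-1.5)·(-1.5) + (-2.5)·(-2.5) + (2.5)·(2.5) + (1.5)·(1.5)) / 3 = 17/3 = 5.6667
  S[X_1,X_2] = ((-1.5)·(1.5) + (-2.5)·(-2.5) + (2.5)·(0.5) + (1.5)·(0.5)) / 3 = 6/3 = 2
  S[X_2,X_2] = ((1.5)·(1.5) + (-2.5)·(-2.5) + (0.5)·(0.5) + (0.5)·(0.5)) / 3 = 9/3 = 3
  S = [[5.6667, 2],
 [2, 3]].

Step 3 — invert S. det(S) = 5.6667·3 - (2)² = 13.
  S^{-1} = (1/det) · [[d, -b], [-b, a]] = [[0.2308, -0.1538],
 [-0.1538, 0.4359]].

Step 4 — quadratic form (x̄ - mu_0)^T · S^{-1} · (x̄ - mu_0):
  S^{-1} · (x̄ - mu_0) = (-0.3462, 1.7308),
  (x̄ - mu_0)^T · [...] = (1.5)·(-0.3462) + (4.5)·(1.7308) = 7.2692.

Step 5 — scale by n: T² = 4 · 7.2692 = 29.0769.

T² ≈ 29.0769


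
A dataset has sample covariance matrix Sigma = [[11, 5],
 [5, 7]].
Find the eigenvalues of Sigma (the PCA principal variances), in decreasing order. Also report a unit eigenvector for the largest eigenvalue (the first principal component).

Step 1 — characteristic polynomial of 2×2 Sigma:
  det(Sigma - λI) = λ² - trace · λ + det = 0.
  trace = 11 + 7 = 18, det = 11·7 - (5)² = 52.
Step 2 — discriminant:
  Δ = trace² - 4·det = 324 - 208 = 116.
Step 3 — eigenvalues:
  λ = (trace ± √Δ)/2 = (18 ± 10.7703)/2,
  λ_1 = 14.3852,  λ_2 = 3.6148.

Step 4 — unit eigenvector for λ_1: solve (Sigma - λ_1 I)v = 0. First row:
  (11 - 14.3852)·v_x + (5)·v_y = 0, i.e. (-3.3852)·v_x + (5)·v_y = 0,
  so v ∝ (b, λ_1 - a) = (5, 3.3852) = u.
  ||u|| = √((5)² + (3.3852)²) = √(36.4593) ≈ 6.0382,
  v_1 = u/||u|| ≈ (0.8281, 0.5606) (||v_1|| = 1).

λ_1 = 14.3852,  λ_2 = 3.6148;  v_1 ≈ (0.8281, 0.5606)


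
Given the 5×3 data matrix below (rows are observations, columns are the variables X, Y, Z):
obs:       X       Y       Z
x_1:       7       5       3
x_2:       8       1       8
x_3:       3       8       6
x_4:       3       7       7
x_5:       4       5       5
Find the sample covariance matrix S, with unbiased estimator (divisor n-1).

Step 1 — column means:
  mean(X) = (7 + 8 + 3 + 3 + 4) / 5 = 25/5 = 5
  mean(Y) = (5 + 1 + 8 + 7 + 5) / 5 = 26/5 = 5.2
  mean(Z) = (3 + 8 + 6 + 7 + 5) / 5 = 29/5 = 5.8

Step 2 — sample covariance S[i,j] = (1/(n-1)) · Σ_k (x_{k,i} - mean_i) · (x_{k,j} - mean_j), with n-1 = 4.
  S[X,X] = ((2)·(2) + (3)·(3) + (-2)·(-2) + (-2)·(-2) + (-1)·(-1)) / 4 = 22/4 = 5.5
  S[X,Y] = ((2)·(-0.2) + (3)·(-4.2) + (-2)·(2.8) + (-2)·(1.8) + (-1)·(-0.2)) / 4 = -22/4 = -5.5
  S[X,Z] = ((2)·(-2.8) + (3)·(2.2) + (-2)·(0.2) + (-2)·(1.2) + (-1)·(-0.8)) / 4 = -1/4 = -0.25
  S[Y,Y] = ((-0.2)·(-0.2) + (-4.2)·(-4.2) + (2.8)·(2.8) + (1.8)·(1.8) + (-0.2)·(-0.2)) / 4 = 28.8/4 = 7.2
  S[Y,Z] = ((-0.2)·(-2.8) + (-4.2)·(2.2) + (2.8)·(0.2) + (1.8)·(1.2) + (-0.2)·(-0.8)) / 4 = -5.8/4 = -1.45
  S[Z,Z] = ((-2.8)·(-2.8) + (2.2)·(2.2) + (0.2)·(0.2) + (1.2)·(1.2) + (-0.8)·(-0.8)) / 4 = 14.8/4 = 3.7

S is symmetric (S[j,i] = S[i,j]). Assembling:

S = [[5.5, -5.5, -0.25],
 [-5.5, 7.2, -1.45],
 [-0.25, -1.45, 3.7]]


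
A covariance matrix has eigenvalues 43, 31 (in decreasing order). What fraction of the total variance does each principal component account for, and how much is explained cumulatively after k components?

Step 1 — total variance = trace(Sigma) = Σ λ_i = 43 + 31 = 74.

Step 2 — fraction explained by component i = λ_i / Σ λ:
  PC1: 43/74 = 0.5811
  PC2: 31/74 = 0.4189

Step 3 — cumulative fraction after k components = (λ_1 + ... + λ_k) / Σ λ:
  k = 1: 43/74 = 0.5811
  k = 2: (43 + 31)/74 = 74/74 = 1

Summary (fraction, with percent):

explained: PC1 0.5811 (58.11%), PC2 0.4189 (41.89%);  cumulative: 0.5811, 1


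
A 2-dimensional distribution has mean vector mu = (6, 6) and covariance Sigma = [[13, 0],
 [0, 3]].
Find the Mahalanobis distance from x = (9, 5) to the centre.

Step 1 — centre the observation: (x - mu) = (3, -1).

Step 2 — invert Sigma. det(Sigma) = 13·3 - (0)² = 39.
  Sigma^{-1} = (1/det) · [[d, -b], [-b, a]] = [[0.0769, 0],
 [0, 0.3333]].

Step 3 — form the quadratic (x - mu)^T · Sigma^{-1} · (x - mu):
  Sigma^{-1} · (x - mu) = (0.2308, -0.3333).
  (x - mu)^T · [Sigma^{-1} · (x - mu)] = (3)·(0.2308) + (-1)·(-0.3333) = 1.0256.

Step 4 — take square root: d = √(1.0256) ≈ 1.0127.

d(x, mu) = √(1.0256) ≈ 1.0127


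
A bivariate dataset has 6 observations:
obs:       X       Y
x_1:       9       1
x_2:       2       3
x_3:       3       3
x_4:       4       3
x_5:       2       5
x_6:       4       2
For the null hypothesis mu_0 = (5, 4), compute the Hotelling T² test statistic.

Step 1 — sample mean vector:
  mean(X) = (9 + 2 + 3 + 4 + 2 + 4) / 6 = 24/6 = 4
  mean(Y) = (1 + 3 + 3 + 3 + 5 + 2) / 6 = 17/6 = 2.8333
  x̄ = (4, 2.8333),  deviation x̄ - mu_0 = (4, 2.8333) - (5, 4) = (-1, -1.1667).

Step 2 — sample covariance matrix, S[i,j] = (1/(n-1)) · Σ_k (x_{k,i} - mean_i) · (x_{k,j} - mean_j), divisor n-1 = 5:
  S[X,X] = ((5)·(5) + (-2)·(-2) + (-1)·(-1) + (0)·(0) + (-2)·(-2) + (0)·(0)) / 5 = 34/5 = 6.8
  S[X,Y] = ((5)·(-1.8333) + (-2)·(0.1667) + (-1)·(0.1667) + (0)·(0.1667) + (-2)·(2.1667) + (0)·(-0.8333)) / 5 = -14/5 = -2.8
  S[Y,Y] = ((-1.8333)·(-1.8333) + (0.1667)·(0.1667) + (0.1667)·(0.1667) + (0.1667)·(0.1667) + (2.1667)·(2.1667) + (-0.8333)·(-0.8333)) / 5 = 8.8333/5 = 1.7667
  S = [[6.8, -2.8],
 [-2.8, 1.7667]].

Step 3 — invert S. det(S) = 6.8·1.7667 - (-2.8)² = 4.1733.
  S^{-1} = (1/det) · [[d, -b], [-b, a]] = [[0.4233, 0.6709],
 [0.6709, 1.6294]].

Step 4 — quadratic form (x̄ - mu_0)^T · S^{-1} · (x̄ - mu_0):
  S^{-1} · (x̄ - mu_0) = (-1.2061, -2.5719),
  (x̄ - mu_0)^T · [...] = (-1)·(-1.2061) + (-1.1667)·(-2.5719) = 4.2066.

Step 5 — scale by n: T² = 6 · 4.2066 = 25.2396.

T² ≈ 25.2396


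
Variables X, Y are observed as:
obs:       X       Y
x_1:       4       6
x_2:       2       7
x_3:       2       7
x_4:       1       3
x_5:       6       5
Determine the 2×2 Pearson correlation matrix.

Step 1 — column means:
  mean(X) = (4 + 2 + 2 + 1 + 6) / 5 = 15/5 = 3
  mean(Y) = (6 + 7 + 7 + 3 + 5) / 5 = 28/5 = 5.6

Step 2 — sample variances and covariances s[i,j] = (1/(n-1)) · Σ_k (x_{k,i} - mean_i) · (x_{k,j} - mean_j), with n-1 = 4:
  s[X,X] = ((1)·(1) + (-1)·(-1) + (-1)·(-1) + (-2)·(-2) + (3)·(3)) / 4 = 16/4 = 4
  s[X,Y] = ((1)·(0.4) + (-1)·(1.4) + (-1)·(1.4) + (-2)·(-2.6) + (3)·(-0.6)) / 4 = 1/4 = 0.25
  s[Y,Y] = ((0.4)·(0.4) + (1.4)·(1.4) + (1.4)·(1.4) + (-2.6)·(-2.6) + (-0.6)·(-0.6)) / 4 = 11.2/4 = 2.8
  Sample standard deviations s_i = √(s[i,i]):
  s(X) = √(4) = 2
  s(Y) = √(2.8) = 1.6733

Step 3 — r_{ij} = s_{ij} / (s_i · s_j):
  r[X,X] = 1 (diagonal).
  r[X,Y] = 0.25 / (2 · 1.6733) = 0.25 / 3.3466 = 0.0747
  r[Y,Y] = 1 (diagonal).

R is symmetric with unit diagonal. Assembling:

R = [[1, 0.0747],
 [0.0747, 1]]


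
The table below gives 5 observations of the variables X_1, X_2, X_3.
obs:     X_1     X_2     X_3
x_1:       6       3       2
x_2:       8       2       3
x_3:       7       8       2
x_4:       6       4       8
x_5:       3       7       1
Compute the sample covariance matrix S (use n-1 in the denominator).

Step 1 — column means:
  mean(X_1) = (6 + 8 + 7 + 6 + 3) / 5 = 30/5 = 6
  mean(X_2) = (3 + 2 + 8 + 4 + 7) / 5 = 24/5 = 4.8
  mean(X_3) = (2 + 3 + 2 + 8 + 1) / 5 = 16/5 = 3.2

Step 2 — sample covariance S[i,j] = (1/(n-1)) · Σ_k (x_{k,i} - mean_i) · (x_{k,j} - mean_j), with n-1 = 4.
  S[X_1,X_1] = ((0)·(0) + (2)·(2) + (1)·(1) + (0)·(0) + (-3)·(-3)) / 4 = 14/4 = 3.5
  S[X_1,X_2] = ((0)·(-1.8) + (2)·(-2.8) + (1)·(3.2) + (0)·(-0.8) + (-3)·(2.2)) / 4 = -9/4 = -2.25
  S[X_1,X_3] = ((0)·(-1.2) + (2)·(-0.2) + (1)·(-1.2) + (0)·(4.8) + (-3)·(-2.2)) / 4 = 5/4 = 1.25
  S[X_2,X_2] = ((-1.8)·(-1.8) + (-2.8)·(-2.8) + (3.2)·(3.2) + (-0.8)·(-0.8) + (2.2)·(2.2)) / 4 = 26.8/4 = 6.7
  S[X_2,X_3] = ((-1.8)·(-1.2) + (-2.8)·(-0.2) + (3.2)·(-1.2) + (-0.8)·(4.8) + (2.2)·(-2.2)) / 4 = -9.8/4 = -2.45
  S[X_3,X_3] = ((-1.2)·(-1.2) + (-0.2)·(-0.2) + (-1.2)·(-1.2) + (4.8)·(4.8) + (-2.2)·(-2.2)) / 4 = 30.8/4 = 7.7

S is symmetric (S[j,i] = S[i,j]). Assembling:

S = [[3.5, -2.25, 1.25],
 [-2.25, 6.7, -2.45],
 [1.25, -2.45, 7.7]]


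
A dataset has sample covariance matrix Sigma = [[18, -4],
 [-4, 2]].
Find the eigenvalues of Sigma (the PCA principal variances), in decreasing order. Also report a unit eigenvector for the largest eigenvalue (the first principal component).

Step 1 — characteristic polynomial of 2×2 Sigma:
  det(Sigma - λI) = λ² - trace · λ + det = 0.
  trace = 18 + 2 = 20, det = 18·2 - (-4)² = 20.
Step 2 — discriminant:
  Δ = trace² - 4·det = 400 - 80 = 320.
Step 3 — eigenvalues:
  λ = (trace ± √Δ)/2 = (20 ± 17.8885)/2,
  λ_1 = 18.9443,  λ_2 = 1.0557.

Step 4 — unit eigenvector for λ_1: solve (Sigma - λ_1 I)v = 0. First row:
  (18 - 18.9443)·v_x + (-4)·v_y = 0, i.e. (-0.9443)·v_x + (-4)·v_y = 0,
  so v ∝ (b, λ_1 - a) = (-4, 0.9443); multiply by -1 so the first entry is positive: u = (4, -0.9443).
  ||u|| = √((4)² + (-0.9443)²) = √(16.8916) ≈ 4.1099,
  v_1 = u/||u|| ≈ (0.9732, -0.2298) (||v_1|| = 1).

λ_1 = 18.9443,  λ_2 = 1.0557;  v_1 ≈ (0.9732, -0.2298)


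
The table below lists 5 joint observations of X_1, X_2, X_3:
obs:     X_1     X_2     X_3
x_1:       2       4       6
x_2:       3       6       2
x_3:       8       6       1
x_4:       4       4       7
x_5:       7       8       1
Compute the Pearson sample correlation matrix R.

Step 1 — column means:
  mean(X_1) = (2 + 3 + 8 + 4 + 7) / 5 = 24/5 = 4.8
  mean(X_2) = (4 + 6 + 6 + 4 + 8) / 5 = 28/5 = 5.6
  mean(X_3) = (6 + 2 + 1 + 7 + 1) / 5 = 17/5 = 3.4

Step 2 — sample variances and covariances s[i,j] = (1/(n-1)) · Σ_k (x_{k,i} - mean_i) · (x_{k,j} - mean_j), with n-1 = 4:
  s[X_1,X_1] = ((-2.8)·(-2.8) + (-1.8)·(-1.8) + (3.2)·(3.2) + (-0.8)·(-0.8) + (2.2)·(2.2)) / 4 = 26.8/4 = 6.7
  s[X_1,X_2] = ((-2.8)·(-1.6) + (-1.8)·(0.4) + (3.2)·(0.4) + (-0.8)·(-1.6) + (2.2)·(2.4)) / 4 = 11.6/4 = 2.9
  s[X_1,X_3] = ((-2.8)·(2.6) + (-1.8)·(-1.4) + (3.2)·(-2.4) + (-0.8)·(3.6) + (2.2)·(-2.4)) / 4 = -20.6/4 = -5.15
  s[X_2,X_2] = ((-1.6)·(-1.6) + (0.4)·(0.4) + (0.4)·(0.4) + (-1.6)·(-1.6) + (2.4)·(2.4)) / 4 = 11.2/4 = 2.8
  s[X_2,X_3] = ((-1.6)·(2.6) + (0.4)·(-1.4) + (0.4)·(-2.4) + (-1.6)·(3.6) + (2.4)·(-2.4)) / 4 = -17.2/4 = -4.3
  s[X_3,X_3] = ((2.6)·(2.6) + (-1.4)·(-1.4) + (-2.4)·(-2.4) + (3.6)·(3.6) + (-2.4)·(-2.4)) / 4 = 33.2/4 = 8.3
  Sample standard deviations s_i = √(s[i,i]):
  s(X_1) = √(6.7) = 2.5884
  s(X_2) = √(2.8) = 1.6733
  s(X_3) = √(8.3) = 2.881

Step 3 — r_{ij} = s_{ij} / (s_i · s_j):
  r[X_1,X_1] = 1 (diagonal).
  r[X_1,X_2] = 2.9 / (2.5884 · 1.6733) = 2.9 / 4.3313 = 0.6695
  r[X_1,X_3] = -5.15 / (2.5884 · 2.881) = -5.15 / 7.4572 = -0.6906
  r[X_2,X_2] = 1 (diagonal).
  r[X_2,X_3] = -4.3 / (1.6733 · 2.881) = -4.3 / 4.8208 = -0.892
  r[X_3,X_3] = 1 (diagonal).

R is symmetric with unit diagonal. Assembling:

R = [[1, 0.6695, -0.6906],
 [0.6695, 1, -0.892],
 [-0.6906, -0.892, 1]]
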